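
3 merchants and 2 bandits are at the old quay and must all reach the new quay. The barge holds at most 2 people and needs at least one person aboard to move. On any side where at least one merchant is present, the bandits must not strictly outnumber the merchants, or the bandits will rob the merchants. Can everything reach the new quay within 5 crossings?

No

Counting alone: each trip to the new quay takes at most 2 across and each return brings at least 1 back, so after t trips out (and t−1 returns) at most 2t − (t−1) of the 5 are across; that first reaches 5 at t = 4, so at least 7 crossings are needed.
Since 5 < 7, 5 crossings cannot be enough. (The shortest complete plan in fact takes 7:)
1. 2 bandits → the new quay.  (the old quay: 3M 0B; the new quay: 0M 2B)
2. 1 bandit ← the old quay.  (the old quay: 3M 1B; the new quay: 0M 1B)
3. 2 merchants → the new quay.  (the old quay: 1M 1B; the new quay: 2M 1B)
4. 1 merchant ← the old quay.  (the old quay: 2M 1B; the new quay: 1M 1B)
5. 1 merchant and 1 bandit → the new quay.  (the old quay: 1M 0B; the new quay: 2M 2B)
6. 1 bandit ← the old quay.  (the old quay: 1M 1B; the new quay: 2M 1B)
7. 1 merchant and 1 bandit → the new quay.  (the old quay: 0M 0B; the new quay: 3M 2B)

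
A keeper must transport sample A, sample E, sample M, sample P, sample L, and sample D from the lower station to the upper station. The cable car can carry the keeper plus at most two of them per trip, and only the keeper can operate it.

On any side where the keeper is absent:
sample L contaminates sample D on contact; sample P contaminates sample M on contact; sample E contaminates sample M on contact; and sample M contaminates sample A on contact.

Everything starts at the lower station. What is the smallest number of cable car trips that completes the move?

Counting alone: the keeper can take at most 2 across per trip to the upper station, so moving all 6 needs at least 3 loaded trips out, with a return between consecutive ones — at least 5 crossings.
The safety rule pushes this higher. Following every safe sequence of crossings, the most of the 6 that can be at the upper station as the cable car arrives there on crossing 5 is 5 — never all 6.
So no plan with fewer than 7 crossings exists, and this one achieves 7:
1. Keeper goes to the upper station with sample L and sample M.  [the lower station: sample A, sample D, sample E, sample P | the upper station: sample L, sample M]
2. Keeper goes back to the lower station alone.  [the lower station: sample A, sample D, sample E, sample P | the upper station: sample L, sample M]
3. Keeper goes to the upper station with sample A.  [the lower station: sample D, sample E, sample P | the upper station: sample A, sample L, sample M]
4. Keeper goes back to the lower station with sample M.  [the lower station: sample D, sample E, sample M, sample P | the upper station: sample A, sample L]
5. Keeper goes to the upper station with sample E and sample P.  [the lower station: sample D, sample M | the upper station: sample A, sample E, sample L, sample P]
6. Keeper goes back to the lower station alone.  [the lower station: sample D, sample M | the upper station: sample A, sample E, sample L, sample P]
7. Keeper goes to the upper station with sample D and sample M.  [the lower station: — | the upper station: sample A, sample D, sample E, sample L, sample M, sample P]

7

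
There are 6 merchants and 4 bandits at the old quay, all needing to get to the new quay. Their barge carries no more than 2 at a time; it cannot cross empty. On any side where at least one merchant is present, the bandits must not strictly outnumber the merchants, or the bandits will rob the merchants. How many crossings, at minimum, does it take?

17

Counting alone: each trip to the new quay takes at most 2 across and each return brings at least 1 back, so after t trips out (and t−1 returns) at most 2t − (t−1) of the 10 are across; that first reaches 10 at t = 9, so at least 17 crossings are needed.
The plan below uses exactly 17 crossings, so it is optimal:
1. 2 bandits → the new quay.  (the old quay: 6M 2B; the new quay: 0M 2B)
2. 1 bandit ← the old quay.  (the old quay: 6M 3B; the new quay: 0M 1B)
3. 2 bandits → the new quay.  (the old quay: 6M 1B; the new quay: 0M 3B)
4. 1 bandit ← the old quay.  (the old quay: 6M 2B; the new quay: 0M 2B)
5. 2 merchants → the new quay.  (the old quay: 4M 2B; the new quay: 2M 2B)
6. 1 bandit ← the old quay.  (the old quay: 4M 3B; the new quay: 2M 1B)
7. 1 merchant and 1 bandit → the new quay.  (the old quay: 3M 2B; the new quay: 3M 2B)
8. 1 bandit ← the old quay.  (the old quay: 3M 3B; the new quay: 3M 1B)
9. 2 bandits → the new quay.  (the old quay: 3M 1B; the new quay: 3M 3B)
10. 1 bandit ← the old quay.  (the old quay: 3M 2B; the new quay: 3M 2B)
11. 1 merchant and 1 bandit → the new quay.  (the old quay: 2M 1B; the new quay: 4M 3B)
12. 1 bandit ← the old quay.  (the old quay: 2M 2B; the new quay: 4M 2B)
13. 2 bandits → the new quay.  (the old quay: 2M 0B; the new quay: 4M 4B)
14. 1 bandit ← the old quay.  (the old quay: 2M 1B; the new quay: 4M 3B)
15. 1 merchant and 1 bandit → the new quay.  (the old quay: 1M 0B; the new quay: 5M 4B)
16. 1 bandit ← the old quay.  (the old quay: 1M 1B; the new quay: 5M 3B)
17. 1 merchant and 1 bandit → the new quay.  (the old quay: 0M 0B; the new quay: 6M 4B)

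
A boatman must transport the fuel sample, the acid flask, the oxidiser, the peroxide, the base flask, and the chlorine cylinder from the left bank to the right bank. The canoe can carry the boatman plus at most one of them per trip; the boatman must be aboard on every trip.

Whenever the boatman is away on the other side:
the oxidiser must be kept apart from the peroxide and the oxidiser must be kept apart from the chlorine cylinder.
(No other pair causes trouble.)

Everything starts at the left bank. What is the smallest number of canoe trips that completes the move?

13

Counting alone: the boatman can take at most 1 across per trip to the right bank, so moving all 6 needs at least 6 loaded trips out, with a return between consecutive ones — at least 11 crossings.
The safety rule pushes this higher. Following every safe sequence of crossings, the most of the 6 that can be at the right bank as the canoe arrives there on crossing 11 is 5 — never all 6.
So no plan with fewer than 13 crossings exists, and this one achieves 13:
1. Boatman goes to the right bank with the oxidiser.  [the left bank: the acid flask, the base flask, the chlorine cylinder, the fuel sample, the peroxide | the right bank: the oxidiser]
2. Boatman goes back to the left bank alone.  [the left bank: the acid flask, the base flask, the chlorine cylinder, the fuel sample, the peroxide | the right bank: the oxidiser]
3. Boatman goes to the right bank with the fuel sample.  [the left bank: the acid flask, the base flask, the chlorine cylinder, the peroxide | the right bank: the fuel sample, the oxidiser]
4. Boatman goes back to the left bank alone.  [the left bank: the acid flask, the base flask, the chlorine cylinder, the peroxide | the right bank: the fuel sample, the oxidiser]
5. Boatman goes to the right bank with the acid flask.  [the left bank: the base flask, the chlorine cylinder, the peroxide | the right bank: the acid flask, the fuel sample, the oxidiser]
6. Boatman goes back to the left bank alone.  [the left bank: the base flask, the chlorine cylinder, the peroxide | the right bank: the acid flask, the fuel sample, the oxidiser]
7. Boatman goes to the right bank with the peroxide.  [the left bank: the base flask, the chlorine cylinder | the right bank: the acid flask, the fuel sample, the oxidiser, the peroxide]
8. Boatman goes back to the left bank with the oxidiser.  [the left bank: the base flask, the chlorine cylinder, the oxidiser | the right bank: the acid flask, the fuel sample, the peroxide]
9. Boatman goes to the right bank with the chlorine cylinder.  [the left bank: the base flask, the oxidiser | the right bank: the acid flask, the chlorine cylinder, the fuel sample, the peroxide]
10. Boatman goes back to the left bank alone.  [the left bank: the base flask, the oxidiser | the right bank: the acid flask, the chlorine cylinder, the fuel sample, the peroxide]
11. Boatman goes to the right bank with the base flask.  [the left bank: the oxidiser | the right bank: the acid flask, the base flask, the chlorine cylinder, the fuel sample, the peroxide]
12. Boatman goes back to the left bank alone.  [the left bank: the oxidiser | the right bank: the acid flask, the base flask, the chlorine cylinder, the fuel sample, the peroxide]
13. Boatman goes to the right bank with the oxidiser.  [the left bank: — | the right bank: the acid flask, the base flask, the chlorine cylinder, the fuel sample, the oxidiser, the peroxide]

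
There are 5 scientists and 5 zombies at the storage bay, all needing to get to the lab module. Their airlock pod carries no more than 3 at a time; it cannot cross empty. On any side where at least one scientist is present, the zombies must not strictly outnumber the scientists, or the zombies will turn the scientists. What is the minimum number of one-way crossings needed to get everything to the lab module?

11

Counting alone: each trip to the lab module takes at most 3 across and each return brings at least 1 back, so after t trips out (and t−1 returns) at most 3t − (t−1) of the 10 are across; that first reaches 10 at t = 5, so at least 9 crossings are needed.
The safety rule pushes this higher. Following every safe sequence of crossings, the most of the 10 that can be at the lab module as the airlock pod arrives there on crossing 9 is 9 — never all 10.
So no plan with fewer than 11 crossings exists, and this one achieves 11:
1. 2 zombies → the lab module.  (the storage bay: 5S 3Z; the lab module: 0S 2Z)
2. 1 zombie ← the storage bay.  (the storage bay: 5S 4Z; the lab module: 0S 1Z)
3. 3 zombies → the lab module.  (the storage bay: 5S 1Z; the lab module: 0S 4Z)
4. 1 zombie ← the storage bay.  (the storage bay: 5S 2Z; the lab module: 0S 3Z)
5. 3 scientists → the lab module.  (the storage bay: 2S 2Z; the lab module: 3S 3Z)
6. 1 scientist and 1 zombie ← the storage bay.  (the storage bay: 3S 3Z; the lab module: 2S 2Z)
7. 3 scientists → the lab module.  (the storage bay: 0S 3Z; the lab module: 5S 2Z)
8. 1 zombie ← the storage bay.  (the storage bay: 0S 4Z; the lab module: 5S 1Z)
9. 2 zombies → the lab module.  (the storage bay: 0S 2Z; the lab module: 5S 3Z)
10. 1 zombie ← the storage bay.  (the storage bay: 0S 3Z; the lab module: 5S 2Z)
11. 3 zombies → the lab module.  (the storage bay: 0S 0Z; the lab module: 5S 5Z)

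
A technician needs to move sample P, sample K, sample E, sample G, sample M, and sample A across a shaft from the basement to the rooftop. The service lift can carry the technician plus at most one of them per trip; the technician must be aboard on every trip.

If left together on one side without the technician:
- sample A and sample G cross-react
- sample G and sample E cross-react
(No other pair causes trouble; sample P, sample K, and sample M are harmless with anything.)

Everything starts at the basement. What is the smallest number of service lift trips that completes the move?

13

Counting alone: the technician can take at most 1 across per trip to the rooftop, so moving all 6 needs at least 6 loaded trips out, with a return between consecutive ones — at least 11 crossings.
The safety rule pushes this higher. Following every safe sequence of crossings, the most of the 6 that can be at the rooftop as the service lift arrives there on crossing 11 is 5 — never all 6.
So no plan with fewer than 13 crossings exists, and this one achieves 13:
1. Technician goes to the rooftop with sample G.  [the basement: sample A, sample E, sample K, sample M, sample P | the rooftop: sample G]
2. Technician goes back to the basement alone.  [the basement: sample A, sample E, sample K, sample M, sample P | the rooftop: sample G]
3. Technician goes to the rooftop with sample P.  [the basement: sample A, sample E, sample K, sample M | the rooftop: sample G, sample P]
4. Technician goes back to the basement alone.  [the basement: sample A, sample E, sample K, sample M | the rooftop: sample G, sample P]
5. Technician goes to the rooftop with sample K.  [the basement: sample A, sample E, sample M | the rooftop: sample G, sample K, sample P]
6. Technician goes back to the basement alone.  [the basement: sample A, sample E, sample M | the rooftop: sample G, sample K, sample P]
7. Technician goes to the rooftop with sample E.  [the basement: sample A, sample M | the rooftop: sample E, sample G, sample K, sample P]
8. Technician goes back to the basement with sample G.  [the basement: sample A, sample G, sample M | the rooftop: sample E, sample K, sample P]
9. Technician goes to the rooftop with sample A.  [the basement: sample G, sample M | the rooftop: sample A, sample E, sample K, sample P]
10. Technician goes back to the basement alone.  [the basement: sample G, sample M | the rooftop: sample A, sample E, sample K, sample P]
11. Technician goes to the rooftop with sample M.  [the basement: sample G | the rooftop: sample A, sample E, sample K, sample M, sample P]
12. Technician goes back to the basement alone.  [the basement: sample G | the rooftop: sample A, sample E, sample K, sample M, sample P]
13. Technician goes to the rooftop with sample G.  [the basement: — | the rooftop: sample A, sample E, sample G, sample K, sample M, sample P]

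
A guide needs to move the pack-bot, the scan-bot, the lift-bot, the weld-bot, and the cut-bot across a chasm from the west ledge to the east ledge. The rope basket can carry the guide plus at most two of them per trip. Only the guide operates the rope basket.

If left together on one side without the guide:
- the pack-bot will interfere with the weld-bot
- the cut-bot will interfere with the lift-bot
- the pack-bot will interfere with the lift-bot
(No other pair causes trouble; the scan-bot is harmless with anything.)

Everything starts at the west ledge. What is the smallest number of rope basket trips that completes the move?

Counting alone: the guide can take at most 2 across per trip to the east ledge, so moving all 5 needs at least 3 loaded trips out, with a return between consecutive ones — at least 5 crossings.
The plan below uses exactly 5 crossings, so it is optimal:
1. Guide goes to the east ledge with the lift-bot and the pack-bot.  [the west ledge: the cut-bot, the scan-bot, the weld-bot | the east ledge: the lift-bot, the pack-bot]
2. Guide goes back to the west ledge with the pack-bot.  [the west ledge: the cut-bot, the pack-bot, the scan-bot, the weld-bot | the east ledge: the lift-bot]
3. Guide goes to the east ledge with the scan-bot and the weld-bot.  [the west ledge: the cut-bot, the pack-bot | the east ledge: the lift-bot, the scan-bot, the weld-bot]
4. Guide goes back to the west ledge alone.  [the west ledge: the cut-bot, the pack-bot | the east ledge: the lift-bot, the scan-bot, the weld-bot]
5. Guide goes to the east ledge with the cut-bot and the pack-bot.  [the west ledge: — | the east ledge: the cut-bot, the lift-bot, the pack-bot, the scan-bot, the weld-bot]

5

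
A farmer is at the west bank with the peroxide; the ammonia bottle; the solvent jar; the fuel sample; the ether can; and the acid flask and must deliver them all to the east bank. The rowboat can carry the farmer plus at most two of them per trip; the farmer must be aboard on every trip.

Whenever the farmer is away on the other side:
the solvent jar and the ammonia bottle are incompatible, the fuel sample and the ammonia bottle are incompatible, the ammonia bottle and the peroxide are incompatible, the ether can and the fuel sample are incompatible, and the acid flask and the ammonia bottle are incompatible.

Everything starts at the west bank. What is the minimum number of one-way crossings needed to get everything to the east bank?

7

Counting alone: the farmer can take at most 2 across per trip to the east bank, so moving all 6 needs at least 3 loaded trips out, with a return between consecutive ones — at least 5 crossings.
The safety rule pushes this higher. Following every safe sequence of crossings, the most of the 6 that can be at the east bank as the rowboat arrives there on crossing 5 is 5 — never all 6.
So no plan with fewer than 7 crossings exists, and this one achieves 7:
1. Farmer goes to the east bank with the ammonia bottle and the fuel sample.
2. Farmer goes back to the west bank with the ammonia bottle.
3. Farmer goes to the east bank with the ammonia bottle and the peroxide.
4. Farmer goes back to the west bank with the ammonia bottle.
5. Farmer goes to the east bank with the acid flask and the solvent jar.
6. Farmer goes back to the west bank alone.
7. Farmer goes to the east bank with the ammonia bottle and the ether can.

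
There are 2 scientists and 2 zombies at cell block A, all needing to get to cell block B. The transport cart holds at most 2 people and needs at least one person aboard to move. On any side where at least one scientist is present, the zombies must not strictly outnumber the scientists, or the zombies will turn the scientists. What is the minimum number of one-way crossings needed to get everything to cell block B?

5

Counting alone: each trip to cell block B takes at most 2 across and each return brings at least 1 back, so after t trips out (and t−1 returns) at most 2t − (t−1) of the 4 are across; that first reaches 4 at t = 3, so at least 5 crossings are needed.
The plan below uses exactly 5 crossings, so it is optimal:
1. 2 zombies → cell block B.  (cell block A: 2S 0Z; cell block B: 0S 2Z)
2. 1 zombie ← cell block A.  (cell block A: 2S 1Z; cell block B: 0S 1Z)
3. 2 scientists → cell block B.  (cell block A: 0S 1Z; cell block B: 2S 1Z)
4. 1 zombie ← cell block A.  (cell block A: 0S 2Z; cell block B: 2S 0Z)
5. 2 zombies → cell block B.  (cell block A: 0S 0Z; cell block B: 2S 2Z)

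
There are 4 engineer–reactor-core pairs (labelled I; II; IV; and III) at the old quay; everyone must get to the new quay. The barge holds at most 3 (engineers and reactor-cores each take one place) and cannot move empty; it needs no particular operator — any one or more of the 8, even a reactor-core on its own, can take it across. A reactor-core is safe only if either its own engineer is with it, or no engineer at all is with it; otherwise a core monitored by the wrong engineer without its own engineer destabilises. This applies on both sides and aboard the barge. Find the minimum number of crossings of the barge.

9

Counting alone: each trip to the new quay takes at most 3 across and each return brings at least 1 back, so after t trips out (and t−1 returns) at most 3t − (t−1) of the 8 are across; that first reaches 8 at t = 4, so at least 7 crossings are needed.
The safety rule pushes this higher. Following every safe sequence of crossings, the most of the 8 that can be at the new quay as the barge arrives there on crossing 7 is 7 — never all 8.
So no plan with fewer than 9 crossings exists, and this one achieves 9:
1. engineer I and reactor-core I cross → the new quay.
2. engineer I crosses ← the old quay.
3. engineer I, engineer II, and reactor-core II cross → the new quay.
4. engineer I and reactor-core I cross ← the old quay.
5. engineer I, engineer III, and engineer IV cross → the new quay.
6. reactor-core II crosses ← the old quay.
7. reactor-core I and reactor-core II cross → the new quay.
8. reactor-core I crosses ← the old quay.
9. reactor-core I, reactor-core III, and reactor-core IV cross → the new quay.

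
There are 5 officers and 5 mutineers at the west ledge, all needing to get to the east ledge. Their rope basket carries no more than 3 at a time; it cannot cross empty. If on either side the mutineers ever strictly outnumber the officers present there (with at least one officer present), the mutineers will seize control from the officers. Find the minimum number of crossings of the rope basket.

11

Counting alone: each trip to the east ledge takes at most 3 across and each return brings at least 1 back, so after t trips out (and t−1 returns) at most 3t − (t−1) of the 10 are across; that first reaches 10 at t = 5, so at least 9 crossings are needed.
The safety rule pushes this higher. Following every safe sequence of crossings, the most of the 10 that can be at the east ledge as the rope basket arrives there on crossing 9 is 9 — never all 10.
So no plan with fewer than 11 crossings exists, and this one achieves 11:
1. 2 mutineers → the east ledge.  (the west ledge: 5O 3M; the east ledge: 0O 2M)
2. 1 mutineer ← the west ledge.  (the west ledge: 5O 4M; the east ledge: 0O 1M)
3. 3 mutineers → the east ledge.  (the west ledge: 5O 1M; the east ledge: 0O 4M)
4. 1 mutineer ← the west ledge.  (the west ledge: 5O 2M; the east ledge: 0O 3M)
5. 3 officers → the east ledge.  (the west ledge: 2O 2M; the east ledge: 3O 3M)
6. 1 officer and 1 mutineer ← the west ledge.  (the west ledge: 3O 3M; the east ledge: 2O 2M)
7. 3 officers → the east ledge.  (the west ledge: 0O 3M; the east ledge: 5O 2M)
8. 1 mutineer ← the west ledge.  (the west ledge: 0O 4M; the east ledge: 5O 1M)
9. 2 mutineers → the east ledge.  (the west ledge: 0O 2M; the east ledge: 5O 3M)
10. 1 mutineer ← the west ledge.  (the west ledge: 0O 3M; the east ledge: 5O 2M)
11. 3 mutineers → the east ledge.  (the west ledge: 0O 0M; the east ledge: 5O 5M)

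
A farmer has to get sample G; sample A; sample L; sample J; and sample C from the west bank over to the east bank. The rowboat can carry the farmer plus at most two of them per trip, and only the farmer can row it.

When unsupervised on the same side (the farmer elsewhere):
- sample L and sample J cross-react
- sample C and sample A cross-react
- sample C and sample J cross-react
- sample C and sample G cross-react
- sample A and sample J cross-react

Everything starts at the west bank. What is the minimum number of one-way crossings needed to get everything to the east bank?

Counting alone: the farmer can take at most 2 across per trip to the east bank, so moving all 5 needs at least 3 loaded trips out, with a return between consecutive ones — at least 5 crossings.
The safety rule pushes this higher. Following every safe sequence of crossings, the most of the 5 that can be at the east bank as the rowboat arrives there on crossing 5 is 4 — never all 5.
So no plan with fewer than 7 crossings exists, and this one achieves 7:
1. Farmer goes to the east bank with sample C and sample J.
2. Farmer goes back to the west bank with sample J.
3. Farmer goes to the east bank with sample G and sample J.
4. Farmer goes back to the west bank with sample C.
5. Farmer goes to the east bank with sample A and sample L.
6. Farmer goes back to the west bank with sample J.
7. Farmer goes to the east bank with sample C and sample J.

7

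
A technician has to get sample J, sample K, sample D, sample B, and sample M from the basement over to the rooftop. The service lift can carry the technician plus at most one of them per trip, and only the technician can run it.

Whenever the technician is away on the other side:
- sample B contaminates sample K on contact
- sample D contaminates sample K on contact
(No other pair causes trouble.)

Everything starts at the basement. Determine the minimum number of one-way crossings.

11

Counting alone: the technician can take at most 1 across per trip to the rooftop, so moving all 5 needs at least 5 loaded trips out, with a return between consecutive ones — at least 9 crossings.
The safety rule pushes this higher. Following every safe sequence of crossings, the most of the 5 that can be at the rooftop as the service lift arrives there on crossing 9 is 4 — never all 5.
So no plan with fewer than 11 crossings exists, and this one achieves 11:
1. Technician goes to the rooftop with sample K.  [the basement: sample B, sample D, sample J, sample M | the rooftop: sample K]
2. Technician goes back to the basement alone.  [the basement: sample B, sample D, sample J, sample M | the rooftop: sample K]
3. Technician goes to the rooftop with sample J.  [the basement: sample B, sample D, sample M | the rooftop: sample J, sample K]
4. Technician goes back to the basement alone.  [the basement: sample B, sample D, sample M | the rooftop: sample J, sample K]
5. Technician goes to the rooftop with sample D.  [the basement: sample B, sample M | the rooftop: sample D, sample J, sample K]
6. Technician goes back to the basement with sample K.  [the basement: sample B, sample K, sample M | the rooftop: sample D, sample J]
7. Technician goes to the rooftop with sample B.  [the basement: sample K, sample M | the rooftop: sample B, sample D, sample J]
8. Technician goes back to the basement alone.  [the basement: sample K, sample M | the rooftop: sample B, sample D, sample J]
9. Technician goes to the rooftop with sample M.  [the basement: sample K | the rooftop: sample B, sample D, sample J, sample M]
10. Technician goes back to the basement alone.  [the basement: sample K | the rooftop: sample B, sample D, sample J, sample M]
11. Technician goes to the rooftop with sample K.  [the basement: — | the rooftop: sample B, sample D, sample J, sample K, sample M]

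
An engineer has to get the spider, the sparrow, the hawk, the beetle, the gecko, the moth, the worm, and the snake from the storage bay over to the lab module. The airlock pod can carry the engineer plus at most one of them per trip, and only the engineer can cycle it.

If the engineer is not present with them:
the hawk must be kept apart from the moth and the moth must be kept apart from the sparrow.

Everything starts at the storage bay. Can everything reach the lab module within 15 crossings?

Counting alone: the engineer can take at most 1 across per trip to the lab module, so moving all 8 needs at least 8 loaded trips out, with a return between consecutive ones — at least 15 crossings.
The safety rule pushes this higher. Following every safe sequence of crossings, the most of the 8 that can be at the lab module as the airlock pod arrives there on crossing 15 is 7 — never all 8.
So the move cannot be finished within 15 crossings. (The shortest complete plan takes 17:)
1. Engineer goes to the lab module with the moth.
2. Engineer goes back to the storage bay alone.
3. Engineer goes to the lab module with the spider.
4. Engineer goes back to the storage bay alone.
5. Engineer goes to the lab module with the sparrow.
6. Engineer goes back to the storage bay with the moth.
7. Engineer goes to the lab module with the hawk.
8. Engineer goes back to the storage bay alone.
9. Engineer goes to the lab module with the beetle.
10. Engineer goes back to the storage bay alone.
11. Engineer goes to the lab module with the gecko.
12. Engineer goes back to the storage bay alone.
13. Engineer goes to the lab module with the worm.
14. Engineer goes back to the storage bay alone.
15. Engineer goes to the lab module with the snake.
16. Engineer goes back to the storage bay alone.
17. Engineer goes to the lab module with the moth.

No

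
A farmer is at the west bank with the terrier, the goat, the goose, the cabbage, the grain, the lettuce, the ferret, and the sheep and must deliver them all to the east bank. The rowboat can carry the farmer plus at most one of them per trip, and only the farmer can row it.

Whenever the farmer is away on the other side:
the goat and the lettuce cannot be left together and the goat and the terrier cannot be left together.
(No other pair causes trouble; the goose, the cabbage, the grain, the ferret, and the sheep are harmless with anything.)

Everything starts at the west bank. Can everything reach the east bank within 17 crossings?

Yes — this plan uses 17 crossings (≤ 17):
1. Farmer goes to the east bank with the goat.  [the west bank: the cabbage, the ferret, the goose, the grain, the lettuce, the sheep, the terrier | the east bank: the goat]
2. Farmer goes back to the west bank alone.  [the west bank: the cabbage, the ferret, the goose, the grain, the lettuce, the sheep, the terrier | the east bank: the goat]
3. Farmer goes to the east bank with the terrier.  [the west bank: the cabbage, the ferret, the goose, the grain, the lettuce, the sheep | the east bank: the goat, the terrier]
4. Farmer goes back to the west bank with the goat.  [the west bank: the cabbage, the ferret, the goat, the goose, the grain, the lettuce, the sheep | the east bank: the terrier]
5. Farmer goes to the east bank with the lettuce.  [the west bank: the cabbage, the ferret, the goat, the goose, the grain, the sheep | the east bank: the lettuce, the terrier]
6. Farmer goes back to the west bank alone.  [the west bank: the cabbage, the ferret, the goat, the goose, the grain, the sheep | the east bank: the lettuce, the terrier]
7. Farmer goes to the east bank with the goose.  [the west bank: the cabbage, the ferret, the goat, the grain, the sheep | the east bank: the goose, the lettuce, the terrier]
8. Farmer goes back to the west bank alone.  [the west bank: the cabbage, the ferret, the goat, the grain, the sheep | the east bank: the goose, the lettuce, the terrier]
9. Farmer goes to the east bank with the cabbage.  [the west bank: the ferret, the goat, the grain, the sheep | the east bank: the cabbage, the goose, the lettuce, the terrier]
10. Farmer goes back to the west bank alone.  [the west bank: the ferret, the goat, the grain, the sheep | the east bank: the cabbage, the goose, the lettuce, the terrier]
11. Farmer goes to the east bank with the grain.  [the west bank: the ferret, the goat, the sheep | the east bank: the cabbage, the goose, the grain, the lettuce, the terrier]
12. Farmer goes back to the west bank alone.  [the west bank: the ferret, the goat, the sheep | the east bank: the cabbage, the goose, the grain, the lettuce, the terrier]
13. Farmer goes to the east bank with the ferret.  [the west bank: the goat, the sheep | the east bank: the cabbage, the ferret, the goose, the grain, the lettuce, the terrier]
14. Farmer goes back to the west bank alone.  [the west bank: the goat, the sheep | the east bank: the cabbage, the ferret, the goose, the grain, the lettuce, the terrier]
15. Farmer goes to the east bank with the sheep.  [the west bank: the goat | the east bank: the cabbage, the ferret, the goose, the grain, the lettuce, the sheep, the terrier]
16. Farmer goes back to the west bank alone.  [the west bank: the goat | the east bank: the cabbage, the ferret, the goose, the grain, the lettuce, the sheep, the terrier]
17. Farmer goes to the east bank with the goat.  [the west bank: — | the east bank: the cabbage, the ferret, the goat, the goose, the grain, the lettuce, the sheep, the terrier]

Yes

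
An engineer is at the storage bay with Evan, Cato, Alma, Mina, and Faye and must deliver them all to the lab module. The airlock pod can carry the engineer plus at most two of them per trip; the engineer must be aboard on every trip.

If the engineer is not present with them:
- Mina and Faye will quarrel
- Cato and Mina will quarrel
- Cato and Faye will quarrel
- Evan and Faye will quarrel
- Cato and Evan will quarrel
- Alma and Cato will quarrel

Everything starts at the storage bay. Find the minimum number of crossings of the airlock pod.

Counting alone: the engineer can take at most 2 across per trip to the lab module, so moving all 5 needs at least 3 loaded trips out, with a return between consecutive ones — at least 5 crossings.
The safety rule pushes this higher. Following every safe sequence of crossings, the most of the 5 that can be at the lab module as the airlock pod arrives there on crossing 5 is 4 — never all 5.
So no plan with fewer than 7 crossings exists, and this one achieves 7:
1. Engineer goes to the lab module with Cato and Faye.
2. Engineer goes back to the storage bay with Cato.
3. Engineer goes to the lab module with Alma and Cato.
4. Engineer goes back to the storage bay with Cato.
5. Engineer goes to the lab module with Evan and Mina.
6. Engineer goes back to the storage bay with Faye.
7. Engineer goes to the lab module with Cato and Faye.

7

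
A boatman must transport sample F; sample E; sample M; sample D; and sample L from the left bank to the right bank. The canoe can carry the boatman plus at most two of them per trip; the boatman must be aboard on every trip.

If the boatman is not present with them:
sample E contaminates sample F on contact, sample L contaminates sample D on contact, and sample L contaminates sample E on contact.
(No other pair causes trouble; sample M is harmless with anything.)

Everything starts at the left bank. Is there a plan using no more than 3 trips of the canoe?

No

Counting alone: the boatman can take at most 2 across per trip to the right bank, so moving all 5 needs at least 3 loaded trips out, with a return between consecutive ones — at least 5 crossings.
Since 3 < 5, 3 crossings cannot be enough. (The shortest complete plan in fact takes 5:)
1. Boatman goes to the right bank with sample F and sample L.  [the left bank: sample D, sample E, sample M | the right bank: sample F, sample L]
2. Boatman goes back to the left bank alone.  [the left bank: sample D, sample E, sample M | the right bank: sample F, sample L]
3. Boatman goes to the right bank with sample M.  [the left bank: sample D, sample E | the right bank: sample F, sample L, sample M]
4. Boatman goes back to the left bank alone.  [the left bank: sample D, sample E | the right bank: sample F, sample L, sample M]
5. Boatman goes to the right bank with sample D and sample E.  [the left bank: — | the right bank: sample D, sample E, sample F, sample L, sample M]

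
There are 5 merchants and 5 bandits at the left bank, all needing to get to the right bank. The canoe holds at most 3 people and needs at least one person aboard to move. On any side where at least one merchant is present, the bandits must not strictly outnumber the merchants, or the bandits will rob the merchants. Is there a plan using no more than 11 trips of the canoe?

Yes

Yes — this plan uses 11 crossings (≤ 11):
1. 2 bandits → the right bank.  (the left bank: 5M 3B; the right bank: 0M 2B)
2. 1 bandit ← the left bank.  (the left bank: 5M 4B; the right bank: 0M 1B)
3. 3 bandits → the right bank.  (the left bank: 5M 1B; the right bank: 0M 4B)
4. 1 bandit ← the left bank.  (the left bank: 5M 2B; the right bank: 0M 3B)
5. 3 merchants → the right bank.  (the left bank: 2M 2B; the right bank: 3M 3B)
6. 1 merchant and 1 bandit ← the left bank.  (the left bank: 3M 3B; the right bank: 2M 2B)
7. 3 merchants → the right bank.  (the left bank: 0M 3B; the right bank: 5M 2B)
8. 1 bandit ← the left bank.  (the left bank: 0M 4B; the right bank: 5M 1B)
9. 2 bandits → the right bank.  (the left bank: 0M 2B; the right bank: 5M 3B)
10. 1 bandit ← the left bank.  (the left bank: 0M 3B; the right bank: 5M 2B)
11. 3 bandits → the right bank.  (the left bank: 0M 0B; the right bank: 5M 5B)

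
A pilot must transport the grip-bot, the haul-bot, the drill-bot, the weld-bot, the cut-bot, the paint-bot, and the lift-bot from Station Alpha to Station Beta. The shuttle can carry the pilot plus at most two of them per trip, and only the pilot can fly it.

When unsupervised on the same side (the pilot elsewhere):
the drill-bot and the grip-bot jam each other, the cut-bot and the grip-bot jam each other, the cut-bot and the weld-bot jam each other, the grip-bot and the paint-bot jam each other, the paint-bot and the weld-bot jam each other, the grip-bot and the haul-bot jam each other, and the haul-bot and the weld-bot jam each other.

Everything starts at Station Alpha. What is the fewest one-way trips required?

Counting alone: the pilot can take at most 2 across per trip to Station Beta, so moving all 7 needs at least 4 loaded trips out, with a return between consecutive ones — at least 7 crossings.
The safety rule pushes this higher. Following every safe sequence of crossings, the most of the 7 that can be at Station Beta as the shuttle arrives there on crossing 7 is 6 — never all 7.
So no plan with fewer than 9 crossings exists, and this one achieves 9:
1. Pilot goes to Station Beta with the grip-bot and the weld-bot.
2. Pilot goes back to Station Alpha alone.
3. Pilot goes to Station Beta with the lift-bot.
4. Pilot goes back to Station Alpha alone.
5. Pilot goes to Station Beta with the drill-bot and the haul-bot.
6. Pilot goes back to Station Alpha with the grip-bot and the weld-bot.
7. Pilot goes to Station Beta with the cut-bot and the paint-bot.
8. Pilot goes back to Station Alpha alone.
9. Pilot goes to Station Beta with the grip-bot and the weld-bot.

9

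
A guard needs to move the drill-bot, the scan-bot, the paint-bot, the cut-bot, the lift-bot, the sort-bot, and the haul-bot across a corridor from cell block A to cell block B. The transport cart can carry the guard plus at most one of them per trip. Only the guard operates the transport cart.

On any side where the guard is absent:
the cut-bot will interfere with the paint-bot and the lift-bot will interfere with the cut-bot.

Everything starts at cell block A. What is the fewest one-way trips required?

15

Counting alone: the guard can take at most 1 across per trip to cell block B, so moving all 7 needs at least 7 loaded trips out, with a return between consecutive ones — at least 13 crossings.
The safety rule pushes this higher. Following every safe sequence of crossings, the most of the 7 that can be at cell block B as the transport cart arrives there on crossing 13 is 6 — never all 7.
So no plan with fewer than 15 crossings exists, and this one achieves 15:
1. Guard goes to cell block B with the cut-bot.  [cell block A: the drill-bot, the haul-bot, the lift-bot, the paint-bot, the scan-bot, the sort-bot | cell block B: the cut-bot]
2. Guard goes back to cell block A alone.  [cell block A: the drill-bot, the haul-bot, the lift-bot, the paint-bot, the scan-bot, the sort-bot | cell block B: the cut-bot]
3. Guard goes to cell block B with the drill-bot.  [cell block A: the haul-bot, the lift-bot, the paint-bot, the scan-bot, the sort-bot | cell block B: the cut-bot, the drill-bot]
4. Guard goes back to cell block A alone.  [cell block A: the haul-bot, the lift-bot, the paint-bot, the scan-bot, the sort-bot | cell block B: the cut-bot, the drill-bot]
5. Guard goes to cell block B with the scan-bot.  [cell block A: the haul-bot, the lift-bot, the paint-bot, the sort-bot | cell block B: the cut-bot, the drill-bot, the scan-bot]
6. Guard goes back to cell block A alone.  [cell block A: the haul-bot, the lift-bot, the paint-bot, the sort-bot | cell block B: the cut-bot, the drill-bot, the scan-bot]
7. Guard goes to cell block B with the paint-bot.  [cell block A: the haul-bot, the lift-bot, the sort-bot | cell block B: the cut-bot, the drill-bot, the paint-bot, the scan-bot]
8. Guard goes back to cell block A with the cut-bot.  [cell block A: the cut-bot, the haul-bot, the lift-bot, the sort-bot | cell block B: the drill-bot, the paint-bot, the scan-bot]
9. Guard goes to cell block B with the lift-bot.  [cell block A: the cut-bot, the haul-bot, the sort-bot | cell block B: the drill-bot, the lift-bot, the paint-bot, the scan-bot]
10. Guard goes back to cell block A alone.  [cell block A: the cut-bot, the haul-bot, the sort-bot | cell block B: the drill-bot, the lift-bot, the paint-bot, the scan-bot]
11. Guard goes to cell block B with the sort-bot.  [cell block A: the cut-bot, the haul-bot | cell block B: the drill-bot, the lift-bot, the paint-bot, the scan-bot, the sort-bot]
12. Guard goes back to cell block A alone.  [cell block A: the cut-bot, the haul-bot | cell block B: the drill-bot, the lift-bot, the paint-bot, the scan-bot, the sort-bot]
13. Guard goes to cell block B with the haul-bot.  [cell block A: the cut-bot | cell block B: the drill-bot, the haul-bot, the lift-bot, the paint-bot, the scan-bot, the sort-bot]
14. Guard goes back to cell block A alone.  [cell block A: the cut-bot | cell block B: the drill-bot, the haul-bot, the lift-bot, the paint-bot, the scan-bot, the sort-bot]
15. Guard goes to cell block B with the cut-bot.  [cell block A: — | cell block B: the cut-bot, the drill-bot, the haul-bot, the lift-bot, the paint-bot, the scan-bot, the sort-bot]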